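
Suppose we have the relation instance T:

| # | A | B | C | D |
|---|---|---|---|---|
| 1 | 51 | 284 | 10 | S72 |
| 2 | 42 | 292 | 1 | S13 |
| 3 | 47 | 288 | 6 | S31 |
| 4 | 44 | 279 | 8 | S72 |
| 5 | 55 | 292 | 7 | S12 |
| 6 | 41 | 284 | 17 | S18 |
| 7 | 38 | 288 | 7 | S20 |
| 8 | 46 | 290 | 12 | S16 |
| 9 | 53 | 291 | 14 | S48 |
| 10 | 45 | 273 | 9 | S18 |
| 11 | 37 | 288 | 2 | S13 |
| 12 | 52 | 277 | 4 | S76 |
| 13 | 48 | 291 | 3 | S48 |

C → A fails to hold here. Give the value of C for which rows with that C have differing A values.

C=10: row 1 → A = 51 ✓
C=1: row 2 → A = 42 ✓
C=6: row 3 → A = 47 ✓
C=8: row 4 → A = 44 ✓
C=7: rows 5, 7 → A takes values {55, 38} — violation
C=17: row 6 → A = 41 ✓
C=12: row 8 → A = 46 ✓
C=14: row 9 → A = 53 ✓
C=9: row 10 → A = 45 ✓
C=2: row 11 → A = 37 ✓
C=4: row 12 → A = 52 ✓
C=3: row 13 → A = 48 ✓
The only C value with inconsistent A is C=7.

7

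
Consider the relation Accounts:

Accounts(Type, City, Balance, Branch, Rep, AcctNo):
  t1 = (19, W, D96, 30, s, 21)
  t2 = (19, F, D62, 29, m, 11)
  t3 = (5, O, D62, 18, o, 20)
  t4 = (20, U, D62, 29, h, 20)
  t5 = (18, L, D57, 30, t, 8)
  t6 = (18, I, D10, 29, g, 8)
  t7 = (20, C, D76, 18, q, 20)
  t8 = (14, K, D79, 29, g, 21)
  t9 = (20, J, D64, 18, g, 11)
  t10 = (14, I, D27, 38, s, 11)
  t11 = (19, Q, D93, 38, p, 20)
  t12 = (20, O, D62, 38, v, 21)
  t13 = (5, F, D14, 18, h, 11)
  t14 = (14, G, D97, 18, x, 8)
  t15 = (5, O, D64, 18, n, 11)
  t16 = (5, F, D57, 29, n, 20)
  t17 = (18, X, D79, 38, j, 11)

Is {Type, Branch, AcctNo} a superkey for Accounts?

No

Rows 13 and 15 have the same {Type, Branch, AcctNo} value (Type=5, Branch=18, AcctNo=11) but are distinct tuples, so {Type, Branch, AcctNo} does not determine every attribute — not a superkey.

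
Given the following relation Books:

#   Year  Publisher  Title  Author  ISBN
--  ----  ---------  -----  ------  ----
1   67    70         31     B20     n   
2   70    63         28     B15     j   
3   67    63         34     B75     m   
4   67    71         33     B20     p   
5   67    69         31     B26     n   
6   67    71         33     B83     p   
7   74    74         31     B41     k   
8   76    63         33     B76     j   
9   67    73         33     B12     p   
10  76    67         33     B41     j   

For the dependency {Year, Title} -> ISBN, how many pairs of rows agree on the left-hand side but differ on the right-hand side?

(Year=67, Title=31): all 2 rows agree on ISBN — 0 pairs.
(Year=67, Title=33): all 3 rows agree on ISBN — 0 pairs.
(Year=76, Title=33): all 2 rows agree on ISBN — 0 pairs.

0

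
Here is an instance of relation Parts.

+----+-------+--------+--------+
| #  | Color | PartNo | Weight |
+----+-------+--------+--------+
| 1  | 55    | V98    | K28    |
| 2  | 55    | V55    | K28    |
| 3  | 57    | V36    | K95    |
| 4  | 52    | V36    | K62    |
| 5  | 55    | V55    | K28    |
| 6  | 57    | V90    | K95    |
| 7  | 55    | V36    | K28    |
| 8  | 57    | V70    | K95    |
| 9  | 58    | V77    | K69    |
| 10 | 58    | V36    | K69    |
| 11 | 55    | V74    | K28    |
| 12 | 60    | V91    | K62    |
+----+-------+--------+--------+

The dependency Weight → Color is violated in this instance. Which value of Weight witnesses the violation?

Weight=K28: rows 1, 2, 5, 7, 11 → Color = 55, 55, 55, 55, 55 ✓
Weight=K95: rows 3, 6, 8 → Color = 57, 57, 57 ✓
Weight=K62: rows 4, 12 → Color takes values {52, 60} — violation
Weight=K69: rows 9, 10 → Color = 58, 58 ✓
The only Weight value with inconsistent Color is Weight=K62.

K62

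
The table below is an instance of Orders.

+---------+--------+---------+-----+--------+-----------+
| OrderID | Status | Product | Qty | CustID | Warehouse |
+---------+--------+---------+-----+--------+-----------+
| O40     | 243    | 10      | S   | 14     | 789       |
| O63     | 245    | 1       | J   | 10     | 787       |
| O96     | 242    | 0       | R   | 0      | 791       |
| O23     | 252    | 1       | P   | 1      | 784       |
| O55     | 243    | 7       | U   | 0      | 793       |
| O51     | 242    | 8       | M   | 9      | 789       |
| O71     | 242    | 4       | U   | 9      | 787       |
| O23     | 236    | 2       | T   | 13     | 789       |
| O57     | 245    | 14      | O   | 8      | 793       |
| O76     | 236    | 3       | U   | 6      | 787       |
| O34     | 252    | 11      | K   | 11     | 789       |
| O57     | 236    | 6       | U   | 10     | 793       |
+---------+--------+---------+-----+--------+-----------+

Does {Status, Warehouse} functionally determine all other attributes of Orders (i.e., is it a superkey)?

Yes

All 12 rows have distinct {Status, Warehouse} values, so {Status, Warehouse} → (all attributes) holds and {Status, Warehouse} is a superkey.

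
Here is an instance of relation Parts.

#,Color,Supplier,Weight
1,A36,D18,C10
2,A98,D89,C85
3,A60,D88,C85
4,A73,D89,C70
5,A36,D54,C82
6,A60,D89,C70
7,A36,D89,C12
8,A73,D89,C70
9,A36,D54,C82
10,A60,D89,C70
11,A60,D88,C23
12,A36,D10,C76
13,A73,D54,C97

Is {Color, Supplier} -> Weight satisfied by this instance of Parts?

(Color=A36, Supplier=D18): row 1 → Weight = C10 ✓
(Color=A98, Supplier=D89): row 2 → Weight = C85 ✓
(Color=A60, Supplier=D88): rows 3, 11 → Weight takes values {C85, C23} — violation
(Color=A73, Supplier=D89): rows 4, 8 → Weight = C70, C70 ✓
(Color=A36, Supplier=D54): rows 5, 9 → Weight = C82, C82 ✓
(Color=A60, Supplier=D89): rows 6, 10 → Weight = C70, C70 ✓
(Color=A36, Supplier=D89): row 7 → Weight = C12 ✓
(Color=A36, Supplier=D10): row 12 → Weight = C76 ✓
(Color=A73, Supplier=D54): row 13 → Weight = C97 ✓
Two rows agree on {Color, Supplier} but differ on Weight, so {Color, Supplier} -> Weight does not hold.

No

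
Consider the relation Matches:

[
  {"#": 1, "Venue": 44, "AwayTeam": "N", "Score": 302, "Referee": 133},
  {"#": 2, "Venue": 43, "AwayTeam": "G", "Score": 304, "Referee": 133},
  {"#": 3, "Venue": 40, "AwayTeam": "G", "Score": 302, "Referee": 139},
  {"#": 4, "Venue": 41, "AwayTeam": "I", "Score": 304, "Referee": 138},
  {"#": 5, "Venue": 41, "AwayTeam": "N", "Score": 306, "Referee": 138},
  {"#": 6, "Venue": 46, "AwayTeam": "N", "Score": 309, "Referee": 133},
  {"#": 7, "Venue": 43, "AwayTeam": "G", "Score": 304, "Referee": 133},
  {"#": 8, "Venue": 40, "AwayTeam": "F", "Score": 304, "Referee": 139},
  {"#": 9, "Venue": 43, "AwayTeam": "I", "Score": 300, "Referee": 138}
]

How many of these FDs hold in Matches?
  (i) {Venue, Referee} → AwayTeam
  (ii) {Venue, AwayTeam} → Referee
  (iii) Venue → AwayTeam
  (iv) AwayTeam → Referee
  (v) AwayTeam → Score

1

(i) {Venue, Referee} → AwayTeam: (Venue=40, Referee=139): rows 3, 8 → AwayTeam takes values {G, F} — violation; (Venue=41, Referee=138): rows 4, 5 → AwayTeam takes values {I, N} — violation — fails.
(ii) {Venue, AwayTeam} → Referee: every LHS value maps to a single RHS value — holds.
(iii) Venue → AwayTeam: Venue=43: rows 2, 7, 9 → AwayTeam takes values {G, I} — violation; Venue=40: rows 3, 8 → AwayTeam takes values {G, F} — violation; Venue=41: rows 4, 5 → AwayTeam takes values {I, N} — violation — fails.
(iv) AwayTeam → Referee: AwayTeam=N: rows 1, 5, 6 → Referee takes values {133, 138} — violation; AwayTeam=G: rows 2, 3, 7 → Referee takes values {133, 139} — violation — fails.
(v) AwayTeam → Score: AwayTeam=N: rows 1, 5, 6 → Score takes values {302, 306, 309} — violation; AwayTeam=G: rows 2, 3, 7 → Score takes values {304, 302} — violation; AwayTeam=I: rows 4, 9 → Score takes values {304, 300} — violation — fails.
1 of the 5 dependencies holds.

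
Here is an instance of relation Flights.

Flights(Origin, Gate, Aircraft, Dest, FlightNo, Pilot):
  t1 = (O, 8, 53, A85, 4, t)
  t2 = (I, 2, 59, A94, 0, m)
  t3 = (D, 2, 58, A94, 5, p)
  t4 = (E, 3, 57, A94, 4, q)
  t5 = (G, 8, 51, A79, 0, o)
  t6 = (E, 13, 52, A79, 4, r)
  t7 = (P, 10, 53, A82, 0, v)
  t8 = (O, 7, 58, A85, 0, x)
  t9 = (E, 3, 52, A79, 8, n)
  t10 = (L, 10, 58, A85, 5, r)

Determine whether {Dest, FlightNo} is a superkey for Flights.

All 10 rows have distinct {Dest, FlightNo} values, so {Dest, FlightNo} → (all attributes) holds and {Dest, FlightNo} is a superkey.

Yes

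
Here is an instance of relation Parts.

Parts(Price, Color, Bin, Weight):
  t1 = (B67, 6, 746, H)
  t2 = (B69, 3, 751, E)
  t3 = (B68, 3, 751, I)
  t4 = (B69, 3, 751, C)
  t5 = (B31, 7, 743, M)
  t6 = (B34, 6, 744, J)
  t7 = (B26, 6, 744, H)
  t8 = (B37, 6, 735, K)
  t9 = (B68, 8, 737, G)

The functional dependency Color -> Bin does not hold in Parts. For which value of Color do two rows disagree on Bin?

Color=6: rows 1, 6, 7, 8 → Bin takes values {746, 744, 735} — violation
Color=3: rows 2, 3, 4 → Bin = 751, 751, 751 ✓
Color=7: row 5 → Bin = 743 ✓
Color=8: row 9 → Bin = 737 ✓
The only Color value with inconsistent Bin is Color=6.

6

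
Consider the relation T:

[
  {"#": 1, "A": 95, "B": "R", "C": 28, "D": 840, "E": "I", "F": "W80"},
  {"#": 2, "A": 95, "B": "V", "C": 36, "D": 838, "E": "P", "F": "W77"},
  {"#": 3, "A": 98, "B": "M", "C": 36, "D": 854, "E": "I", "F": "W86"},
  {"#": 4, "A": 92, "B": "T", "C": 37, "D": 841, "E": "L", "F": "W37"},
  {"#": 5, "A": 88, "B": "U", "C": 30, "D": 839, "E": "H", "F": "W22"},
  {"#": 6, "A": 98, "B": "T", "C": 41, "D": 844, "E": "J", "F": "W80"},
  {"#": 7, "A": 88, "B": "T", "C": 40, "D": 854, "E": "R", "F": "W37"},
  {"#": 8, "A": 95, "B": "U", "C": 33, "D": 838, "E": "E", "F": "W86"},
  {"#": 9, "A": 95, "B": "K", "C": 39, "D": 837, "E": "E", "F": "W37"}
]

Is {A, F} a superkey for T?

All 9 rows have distinct {A, F} values, so {A, F} → (all attributes) holds and {A, F} is a superkey.

Yes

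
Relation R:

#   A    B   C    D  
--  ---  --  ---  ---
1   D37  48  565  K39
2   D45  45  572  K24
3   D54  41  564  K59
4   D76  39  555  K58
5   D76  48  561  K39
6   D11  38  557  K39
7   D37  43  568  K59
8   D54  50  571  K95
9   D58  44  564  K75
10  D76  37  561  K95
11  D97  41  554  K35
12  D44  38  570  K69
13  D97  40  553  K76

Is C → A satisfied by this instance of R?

No

C=565: row 1 → A = D37 ✓
C=572: row 2 → A = D45 ✓
C=564: rows 3, 9 → A takes values {D54, D58} — violation
C=555: row 4 → A = D76 ✓
C=561: rows 5, 10 → A = D76, D76 ✓
C=557: row 6 → A = D11 ✓
C=568: row 7 → A = D37 ✓
C=571: row 8 → A = D54 ✓
C=554: row 11 → A = D97 ✓
C=570: row 12 → A = D44 ✓
C=553: row 13 → A = D97 ✓
Two rows agree on C but differ on A, so C → A does not hold.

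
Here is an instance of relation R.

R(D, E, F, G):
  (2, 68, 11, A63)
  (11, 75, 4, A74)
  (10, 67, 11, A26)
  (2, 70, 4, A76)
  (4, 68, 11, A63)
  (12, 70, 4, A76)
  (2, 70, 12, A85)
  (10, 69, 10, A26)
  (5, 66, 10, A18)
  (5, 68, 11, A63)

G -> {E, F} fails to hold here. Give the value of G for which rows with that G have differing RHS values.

G=A63: 3 rows → {E,F} = (68, 11), (68, 11), (68, 11) ✓
G=A74: 1 row → {E,F} = (75, 4) ✓
G=A26: 2 rows → {E,F} takes values {(67, 11), (69, 10)} — violation
G=A76: 2 rows → {E,F} = (70, 4), (70, 4) ✓
G=A85: 1 row → {E,F} = (70, 12) ✓
G=A18: 1 row → {E,F} = (66, 10) ✓
The only G value with inconsistent RHS is G=A26.

A26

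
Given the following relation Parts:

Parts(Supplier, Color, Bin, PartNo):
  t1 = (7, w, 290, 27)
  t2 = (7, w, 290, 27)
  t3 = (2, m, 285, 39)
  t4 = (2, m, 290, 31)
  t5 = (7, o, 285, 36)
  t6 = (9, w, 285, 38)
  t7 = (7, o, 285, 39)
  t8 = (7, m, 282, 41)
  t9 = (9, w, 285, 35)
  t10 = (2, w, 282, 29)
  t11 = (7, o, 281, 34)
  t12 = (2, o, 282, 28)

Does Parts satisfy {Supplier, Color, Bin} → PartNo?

No

(Supplier=7, Color=w, Bin=290): rows 1, 2 → PartNo = 27, 27 ✓
(Supplier=2, Color=m, Bin=285): row 3 → PartNo = 39 ✓
(Supplier=2, Color=m, Bin=290): row 4 → PartNo = 31 ✓
(Supplier=7, Color=o, Bin=285): rows 5, 7 → PartNo takes values {36, 39} — violation
(Supplier=9, Color=w, Bin=285): rows 6, 9 → PartNo takes values {38, 35} — violation
(Supplier=7, Color=m, Bin=282): row 8 → PartNo = 41 ✓
(Supplier=2, Color=w, Bin=282): row 10 → PartNo = 29 ✓
(Supplier=7, Color=o, Bin=281): row 11 → PartNo = 34 ✓
(Supplier=2, Color=o, Bin=282): row 12 → PartNo = 28 ✓
Two rows agree on {Supplier, Color, Bin} but differ on PartNo, so {Supplier, Color, Bin} → PartNo does not hold.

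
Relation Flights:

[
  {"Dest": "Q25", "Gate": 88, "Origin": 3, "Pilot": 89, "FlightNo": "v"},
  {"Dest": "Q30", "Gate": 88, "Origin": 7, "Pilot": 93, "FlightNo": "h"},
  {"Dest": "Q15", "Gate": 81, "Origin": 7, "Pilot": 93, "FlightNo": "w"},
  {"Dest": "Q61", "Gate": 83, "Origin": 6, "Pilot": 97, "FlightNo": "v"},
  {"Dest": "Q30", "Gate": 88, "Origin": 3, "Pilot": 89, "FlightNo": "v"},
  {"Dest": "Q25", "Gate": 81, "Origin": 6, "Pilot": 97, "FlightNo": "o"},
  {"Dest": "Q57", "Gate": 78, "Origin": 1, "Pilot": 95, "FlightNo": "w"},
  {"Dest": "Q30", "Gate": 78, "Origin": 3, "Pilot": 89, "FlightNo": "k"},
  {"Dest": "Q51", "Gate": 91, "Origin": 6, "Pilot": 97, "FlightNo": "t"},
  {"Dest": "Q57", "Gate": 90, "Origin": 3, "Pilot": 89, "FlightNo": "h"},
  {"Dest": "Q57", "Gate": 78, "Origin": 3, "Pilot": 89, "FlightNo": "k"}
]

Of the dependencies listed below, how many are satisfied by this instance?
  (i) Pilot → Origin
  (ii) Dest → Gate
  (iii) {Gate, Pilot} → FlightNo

2

(i) Pilot → Origin: every LHS value maps to a single RHS value — holds.
(ii) Dest → Gate: Dest=Q25: 2 rows → Gate takes values {88, 81} — violation; Dest=Q30: 3 rows → Gate takes values {88, 78} — violation; Dest=Q57: 3 rows → Gate takes values {78, 90} — violation — fails.
(iii) {Gate, Pilot} → FlightNo: every LHS value maps to a single RHS value — holds.
2 of the 3 dependencies hold.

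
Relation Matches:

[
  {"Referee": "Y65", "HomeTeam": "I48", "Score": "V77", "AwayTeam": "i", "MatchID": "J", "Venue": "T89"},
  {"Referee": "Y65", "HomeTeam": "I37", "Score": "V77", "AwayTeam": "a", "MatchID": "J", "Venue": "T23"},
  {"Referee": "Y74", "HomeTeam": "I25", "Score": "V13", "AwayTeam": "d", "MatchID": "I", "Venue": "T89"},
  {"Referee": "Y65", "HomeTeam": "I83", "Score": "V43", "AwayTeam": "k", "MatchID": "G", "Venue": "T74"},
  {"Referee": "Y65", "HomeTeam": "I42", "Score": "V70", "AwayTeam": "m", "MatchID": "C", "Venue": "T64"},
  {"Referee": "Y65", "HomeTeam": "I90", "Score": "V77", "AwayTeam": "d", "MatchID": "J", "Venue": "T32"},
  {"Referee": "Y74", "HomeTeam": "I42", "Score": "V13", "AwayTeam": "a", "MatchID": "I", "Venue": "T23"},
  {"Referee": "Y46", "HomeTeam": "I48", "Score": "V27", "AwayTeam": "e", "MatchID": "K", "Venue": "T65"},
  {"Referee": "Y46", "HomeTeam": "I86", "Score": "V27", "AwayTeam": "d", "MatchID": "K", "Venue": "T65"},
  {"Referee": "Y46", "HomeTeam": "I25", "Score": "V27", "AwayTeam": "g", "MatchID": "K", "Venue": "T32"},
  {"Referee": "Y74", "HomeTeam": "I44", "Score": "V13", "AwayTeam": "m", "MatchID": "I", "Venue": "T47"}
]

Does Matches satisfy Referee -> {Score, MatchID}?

Referee=Y65: 5 rows → {Score,MatchID} takes values {(V77, J), (V43, G), (V70, C)} — violation
Referee=Y74: 3 rows → {Score,MatchID} = (V13, I), (V13, I), (V13, I) ✓
Referee=Y46: 3 rows → {Score,MatchID} = (V27, K), (V27, K), (V27, K) ✓
Two rows agree on Referee but differ on {Score, MatchID}, so Referee -> {Score, MatchID} does not hold.

No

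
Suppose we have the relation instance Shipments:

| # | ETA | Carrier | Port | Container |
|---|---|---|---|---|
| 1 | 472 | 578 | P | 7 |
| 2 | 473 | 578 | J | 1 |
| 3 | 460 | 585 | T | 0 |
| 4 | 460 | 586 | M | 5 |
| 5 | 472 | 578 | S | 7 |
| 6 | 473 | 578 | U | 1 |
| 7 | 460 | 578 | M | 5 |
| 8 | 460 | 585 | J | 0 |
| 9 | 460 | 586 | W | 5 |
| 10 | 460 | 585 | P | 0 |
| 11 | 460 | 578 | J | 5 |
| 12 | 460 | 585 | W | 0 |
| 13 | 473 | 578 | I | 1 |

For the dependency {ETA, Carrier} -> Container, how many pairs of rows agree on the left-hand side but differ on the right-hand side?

(ETA=472, Carrier=578): all 2 rows agree on Container — 0 pairs.
(ETA=473, Carrier=578): all 3 rows agree on Container — 0 pairs.
(ETA=460, Carrier=585): all 4 rows agree on Container — 0 pairs.
(ETA=460, Carrier=586): all 2 rows agree on Container — 0 pairs.
(ETA=460, Carrier=578): all 2 rows agree on Container — 0 pairs.

0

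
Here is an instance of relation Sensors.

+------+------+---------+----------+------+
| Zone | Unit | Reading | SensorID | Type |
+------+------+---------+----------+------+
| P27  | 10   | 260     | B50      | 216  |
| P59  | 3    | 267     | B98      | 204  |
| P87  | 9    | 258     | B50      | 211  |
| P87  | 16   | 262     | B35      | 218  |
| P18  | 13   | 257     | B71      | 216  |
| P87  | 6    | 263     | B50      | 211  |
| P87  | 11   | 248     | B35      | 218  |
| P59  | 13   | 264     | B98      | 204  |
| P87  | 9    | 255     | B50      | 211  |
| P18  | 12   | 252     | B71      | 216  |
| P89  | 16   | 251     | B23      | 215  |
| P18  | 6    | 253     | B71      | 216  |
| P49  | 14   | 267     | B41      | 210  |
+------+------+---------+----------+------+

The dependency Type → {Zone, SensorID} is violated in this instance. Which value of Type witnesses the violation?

216

Type=216: 4 rows → {Zone,SensorID} takes values {(P27, B50), (P18, B71)} — violation
Type=204: 2 rows → {Zone,SensorID} = (P59, B98), (P59, B98) ✓
Type=211: 3 rows → {Zone,SensorID} = (P87, B50), (P87, B50), (P87, B50) ✓
Type=218: 2 rows → {Zone,SensorID} = (P87, B35), (P87, B35) ✓
Type=215: 1 row → {Zone,SensorID} = (P89, B23) ✓
Type=210: 1 row → {Zone,SensorID} = (P49, B41) ✓
The only Type value with inconsistent RHS is Type=216.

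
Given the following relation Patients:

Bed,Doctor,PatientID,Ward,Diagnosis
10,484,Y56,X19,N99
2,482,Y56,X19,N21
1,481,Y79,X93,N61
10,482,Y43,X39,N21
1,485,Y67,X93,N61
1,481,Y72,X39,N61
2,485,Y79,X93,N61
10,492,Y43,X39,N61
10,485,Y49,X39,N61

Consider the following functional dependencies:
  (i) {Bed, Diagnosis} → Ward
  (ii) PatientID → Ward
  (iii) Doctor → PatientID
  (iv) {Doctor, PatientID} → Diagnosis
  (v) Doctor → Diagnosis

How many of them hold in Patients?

(i) {Bed, Diagnosis} → Ward: (Bed=1, Diagnosis=N61): 3 rows → Ward takes values {X93, X39} — violation — fails.
(ii) PatientID → Ward: every LHS value maps to a single RHS value — holds.
(iii) Doctor → PatientID: Doctor=482: 2 rows → PatientID takes values {Y56, Y43} — violation; Doctor=481: 2 rows → PatientID takes values {Y79, Y72} — violation; Doctor=485: 3 rows → PatientID takes values {Y67, Y79, Y49} — violation — fails.
(iv) {Doctor, PatientID} → Diagnosis: every LHS value maps to a single RHS value — holds.
(v) Doctor → Diagnosis: every LHS value maps to a single RHS value — holds.
3 of the 5 dependencies hold.

3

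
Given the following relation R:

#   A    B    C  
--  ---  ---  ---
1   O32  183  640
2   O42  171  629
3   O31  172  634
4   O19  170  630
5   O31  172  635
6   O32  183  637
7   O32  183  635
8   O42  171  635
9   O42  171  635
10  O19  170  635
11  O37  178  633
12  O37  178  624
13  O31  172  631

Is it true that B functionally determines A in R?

Yes

B=183: rows 1, 6, 7 → A = O32, O32, O32 ✓
B=171: rows 2, 8, 9 → A = O42, O42, O42 ✓
B=172: rows 3, 5, 13 → A = O31, O31, O31 ✓
B=170: rows 4, 10 → A = O19, O19 ✓
B=178: rows 11, 12 → A = O37, O37 ✓
Every B value is associated with a single A value, so B → A holds.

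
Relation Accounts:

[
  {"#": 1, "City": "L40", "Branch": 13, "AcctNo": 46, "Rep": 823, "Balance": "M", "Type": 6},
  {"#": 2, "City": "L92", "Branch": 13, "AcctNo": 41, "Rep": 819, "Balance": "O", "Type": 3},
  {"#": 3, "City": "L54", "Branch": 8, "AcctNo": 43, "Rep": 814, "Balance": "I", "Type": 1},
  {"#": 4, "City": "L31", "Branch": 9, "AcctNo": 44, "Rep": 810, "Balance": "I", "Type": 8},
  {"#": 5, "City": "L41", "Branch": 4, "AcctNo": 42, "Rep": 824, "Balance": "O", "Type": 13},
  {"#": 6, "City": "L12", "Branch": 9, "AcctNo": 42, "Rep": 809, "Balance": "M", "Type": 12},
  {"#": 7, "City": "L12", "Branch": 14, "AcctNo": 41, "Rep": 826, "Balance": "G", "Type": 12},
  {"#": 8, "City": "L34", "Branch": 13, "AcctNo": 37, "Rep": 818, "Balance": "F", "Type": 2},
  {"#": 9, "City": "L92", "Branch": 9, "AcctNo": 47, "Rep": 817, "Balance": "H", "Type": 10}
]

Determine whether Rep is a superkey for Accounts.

All 9 rows have distinct Rep values, so Rep → (all attributes) holds and Rep is a superkey.

Yes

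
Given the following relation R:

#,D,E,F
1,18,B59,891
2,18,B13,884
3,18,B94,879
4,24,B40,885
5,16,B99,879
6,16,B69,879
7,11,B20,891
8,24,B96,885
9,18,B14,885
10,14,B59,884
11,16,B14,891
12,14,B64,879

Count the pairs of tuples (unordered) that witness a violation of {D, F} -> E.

2

(D=24, F=885): violating pairs (4,8) — 1 pair.
(D=16, F=879): violating pairs (5,6) — 1 pair.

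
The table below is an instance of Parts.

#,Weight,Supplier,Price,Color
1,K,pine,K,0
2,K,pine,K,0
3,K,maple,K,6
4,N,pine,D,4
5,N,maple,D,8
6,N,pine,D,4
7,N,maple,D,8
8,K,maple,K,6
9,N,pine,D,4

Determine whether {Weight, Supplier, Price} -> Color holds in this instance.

(Weight=K, Supplier=pine, Price=K): rows 1, 2 → Color = 0, 0 ✓
(Weight=K, Supplier=maple, Price=K): rows 3, 8 → Color = 6, 6 ✓
(Weight=N, Supplier=pine, Price=D): rows 4, 6, 9 → Color = 4, 4, 4 ✓
(Weight=N, Supplier=maple, Price=D): rows 5, 7 → Color = 8, 8 ✓
Every {Weight, Supplier, Price} value is associated with a single Color value, so {Weight, Supplier, Price} -> Color holds.

Yes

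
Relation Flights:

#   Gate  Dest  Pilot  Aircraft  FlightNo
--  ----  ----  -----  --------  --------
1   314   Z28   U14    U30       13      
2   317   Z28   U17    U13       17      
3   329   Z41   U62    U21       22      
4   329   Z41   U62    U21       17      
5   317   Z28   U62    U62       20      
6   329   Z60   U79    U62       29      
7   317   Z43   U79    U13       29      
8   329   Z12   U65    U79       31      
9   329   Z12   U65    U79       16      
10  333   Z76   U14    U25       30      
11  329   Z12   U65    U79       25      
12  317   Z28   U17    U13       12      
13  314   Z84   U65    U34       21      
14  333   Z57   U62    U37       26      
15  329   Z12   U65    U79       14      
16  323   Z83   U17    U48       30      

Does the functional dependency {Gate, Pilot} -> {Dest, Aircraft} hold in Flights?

(Gate=314, Pilot=U14): row 1 → {Dest,Aircraft} = (Z28, U30) ✓
(Gate=317, Pilot=U17): rows 2, 12 → {Dest,Aircraft} = (Z28, U13), (Z28, U13) ✓
(Gate=329, Pilot=U62): rows 3, 4 → {Dest,Aircraft} = (Z41, U21), (Z41, U21) ✓
(Gate=317, Pilot=U62): row 5 → {Dest,Aircraft} = (Z28, U62) ✓
(Gate=329, Pilot=U79): row 6 → {Dest,Aircraft} = (Z60, U62) ✓
(Gate=317, Pilot=U79): row 7 → {Dest,Aircraft} = (Z43, U13) ✓
(Gate=329, Pilot=U65): rows 8, 9, 11, 15 → {Dest,Aircraft} = (Z12, U79), (Z12, U79), (Z12, U79), (Z12, U79) ✓
(Gate=333, Pilot=U14): row 10 → {Dest,Aircraft} = (Z76, U25) ✓
(Gate=314, Pilot=U65): row 13 → {Dest,Aircraft} = (Z84, U34) ✓
(Gate=333, Pilot=U62): row 14 → {Dest,Aircraft} = (Z57, U37) ✓
(Gate=323, Pilot=U17): row 16 → {Dest,Aircraft} = (Z83, U48) ✓
Every {Gate, Pilot} value is associated with a single {Dest, Aircraft} value, so {Gate, Pilot} -> {Dest, Aircraft} holds.

Yes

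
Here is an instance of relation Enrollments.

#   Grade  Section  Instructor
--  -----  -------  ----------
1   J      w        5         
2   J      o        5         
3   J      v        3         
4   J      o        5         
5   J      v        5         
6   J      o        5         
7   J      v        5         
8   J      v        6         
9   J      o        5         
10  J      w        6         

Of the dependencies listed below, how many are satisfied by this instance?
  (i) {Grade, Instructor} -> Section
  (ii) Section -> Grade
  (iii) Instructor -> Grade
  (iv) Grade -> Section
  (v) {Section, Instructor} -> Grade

3

(i) {Grade, Instructor} -> Section: (Grade=J, Instructor=5): rows 1, 2, 4, 5, 6, 7, 9 → Section takes values {w, o, v} — violation; (Grade=J, Instructor=6): rows 8, 10 → Section takes values {v, w} — violation — fails.
(ii) Section -> Grade: every LHS value maps to a single RHS value — holds.
(iii) Instructor -> Grade: every LHS value maps to a single RHS value — holds.
(iv) Grade -> Section: Grade=J: rows 1, 2, 3, 4, 5, 6, 7, 8, 9, 10 → Section takes values {w, o, v} — violation — fails.
(v) {Section, Instructor} -> Grade: every LHS value maps to a single RHS value — holds.
3 of the 5 dependencies hold.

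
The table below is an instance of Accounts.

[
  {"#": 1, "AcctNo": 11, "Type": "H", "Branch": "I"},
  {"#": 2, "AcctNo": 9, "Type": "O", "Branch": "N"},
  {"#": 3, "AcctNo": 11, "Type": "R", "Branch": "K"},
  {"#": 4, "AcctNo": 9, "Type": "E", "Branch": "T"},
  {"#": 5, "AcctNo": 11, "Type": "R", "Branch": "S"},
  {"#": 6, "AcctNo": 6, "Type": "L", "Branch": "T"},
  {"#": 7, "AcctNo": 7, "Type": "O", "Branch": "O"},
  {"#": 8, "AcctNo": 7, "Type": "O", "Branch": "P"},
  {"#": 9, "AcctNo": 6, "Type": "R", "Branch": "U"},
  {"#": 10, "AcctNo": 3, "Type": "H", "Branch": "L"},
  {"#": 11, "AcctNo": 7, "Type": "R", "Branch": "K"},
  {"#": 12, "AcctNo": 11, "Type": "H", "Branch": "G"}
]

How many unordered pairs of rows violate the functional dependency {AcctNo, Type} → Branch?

3

(AcctNo=11, Type=H): violating pairs (1,12) — 1 pair.
(AcctNo=11, Type=R): violating pairs (3,5) — 1 pair.
(AcctNo=7, Type=O): violating pairs (7,8) — 1 pair.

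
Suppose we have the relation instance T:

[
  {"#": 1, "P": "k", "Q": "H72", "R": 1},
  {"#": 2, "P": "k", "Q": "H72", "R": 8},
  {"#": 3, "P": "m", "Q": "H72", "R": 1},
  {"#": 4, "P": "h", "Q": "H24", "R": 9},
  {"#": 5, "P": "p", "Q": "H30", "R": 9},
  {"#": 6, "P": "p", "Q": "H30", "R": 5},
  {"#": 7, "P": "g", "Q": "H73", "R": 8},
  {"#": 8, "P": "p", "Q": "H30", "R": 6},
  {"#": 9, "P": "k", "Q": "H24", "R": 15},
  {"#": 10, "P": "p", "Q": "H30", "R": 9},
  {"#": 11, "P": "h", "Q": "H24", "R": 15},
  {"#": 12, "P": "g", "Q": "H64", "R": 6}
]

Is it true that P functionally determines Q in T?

P=k: rows 1, 2, 9 → Q takes values {H72, H24} — violation
P=m: row 3 → Q = H72 ✓
P=h: rows 4, 11 → Q = H24, H24 ✓
P=p: rows 5, 6, 8, 10 → Q = H30, H30, H30, H30 ✓
P=g: rows 7, 12 → Q takes values {H73, H64} — violation
Two rows agree on P but differ on Q, so P -> Q does not hold.

No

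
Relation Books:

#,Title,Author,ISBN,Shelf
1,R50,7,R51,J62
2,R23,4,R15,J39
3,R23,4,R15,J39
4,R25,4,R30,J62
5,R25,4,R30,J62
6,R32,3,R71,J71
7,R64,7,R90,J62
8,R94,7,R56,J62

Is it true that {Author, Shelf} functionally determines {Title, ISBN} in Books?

No

(Author=7, Shelf=J62): rows 1, 7, 8 → {Title,ISBN} takes values {(R50, R51), (R64, R90), (R94, R56)} — violation
(Author=4, Shelf=J39): rows 2, 3 → {Title,ISBN} = (R23, R15), (R23, R15) ✓
(Author=4, Shelf=J62): rows 4, 5 → {Title,ISBN} = (R25, R30), (R25, R30) ✓
(Author=3, Shelf=J71): row 6 → {Title,ISBN} = (R32, R71) ✓
Two rows agree on {Author, Shelf} but differ on {Title, ISBN}, so {Author, Shelf} → {Title, ISBN} does not hold.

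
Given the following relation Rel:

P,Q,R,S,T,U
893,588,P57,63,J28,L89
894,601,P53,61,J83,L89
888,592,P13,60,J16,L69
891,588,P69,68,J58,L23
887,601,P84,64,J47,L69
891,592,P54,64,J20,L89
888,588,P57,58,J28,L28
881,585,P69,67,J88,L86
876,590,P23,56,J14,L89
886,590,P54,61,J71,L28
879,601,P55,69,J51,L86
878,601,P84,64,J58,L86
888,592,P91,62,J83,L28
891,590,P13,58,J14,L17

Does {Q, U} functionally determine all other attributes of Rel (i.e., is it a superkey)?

No

Two distinct rows share (Q=601, U=L86), so {Q, U} does not determine every attribute — not a superkey.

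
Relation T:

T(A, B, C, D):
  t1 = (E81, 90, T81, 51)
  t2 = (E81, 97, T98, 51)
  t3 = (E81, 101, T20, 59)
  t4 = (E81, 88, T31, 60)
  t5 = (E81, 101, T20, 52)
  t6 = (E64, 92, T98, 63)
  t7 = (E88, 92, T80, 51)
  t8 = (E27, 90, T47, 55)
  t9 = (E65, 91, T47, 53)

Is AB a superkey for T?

Rows 3 and 5 have the same AB value (A=E81, B=101) but are distinct tuples, so AB does not determine every attribute — not a superkey.

No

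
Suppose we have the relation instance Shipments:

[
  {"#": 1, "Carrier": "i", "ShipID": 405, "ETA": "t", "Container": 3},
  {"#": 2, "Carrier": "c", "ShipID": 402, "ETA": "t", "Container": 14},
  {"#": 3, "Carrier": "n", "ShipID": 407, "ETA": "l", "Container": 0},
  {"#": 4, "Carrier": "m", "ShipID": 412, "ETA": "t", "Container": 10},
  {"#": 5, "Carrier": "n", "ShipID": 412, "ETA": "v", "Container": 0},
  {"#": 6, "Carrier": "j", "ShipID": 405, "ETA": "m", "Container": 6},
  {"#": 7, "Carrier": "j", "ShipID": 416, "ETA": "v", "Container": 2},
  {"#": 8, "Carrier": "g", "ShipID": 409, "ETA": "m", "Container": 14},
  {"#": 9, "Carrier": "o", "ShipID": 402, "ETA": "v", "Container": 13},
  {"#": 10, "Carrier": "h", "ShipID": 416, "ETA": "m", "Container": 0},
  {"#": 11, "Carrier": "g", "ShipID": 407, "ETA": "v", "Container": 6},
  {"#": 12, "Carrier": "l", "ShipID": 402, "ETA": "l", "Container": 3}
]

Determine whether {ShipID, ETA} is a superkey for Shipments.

Yes

All 12 rows have distinct {ShipID, ETA} values, so {ShipID, ETA} → (all attributes) holds and {ShipID, ETA} is a superkey.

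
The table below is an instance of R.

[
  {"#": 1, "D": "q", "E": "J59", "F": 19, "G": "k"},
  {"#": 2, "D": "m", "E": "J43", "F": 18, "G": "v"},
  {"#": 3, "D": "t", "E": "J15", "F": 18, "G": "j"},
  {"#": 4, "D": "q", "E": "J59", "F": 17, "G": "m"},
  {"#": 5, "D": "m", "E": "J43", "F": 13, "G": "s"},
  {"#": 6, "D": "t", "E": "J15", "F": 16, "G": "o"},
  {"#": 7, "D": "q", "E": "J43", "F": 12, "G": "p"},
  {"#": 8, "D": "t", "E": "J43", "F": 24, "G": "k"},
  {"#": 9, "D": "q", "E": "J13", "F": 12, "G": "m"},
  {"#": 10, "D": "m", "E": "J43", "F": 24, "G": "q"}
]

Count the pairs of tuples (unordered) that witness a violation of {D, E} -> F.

5

(D=q, E=J59): violating pairs (1,4) — 1 pair.
(D=m, E=J43): violating pairs (2,5), (2,10), (5,10) — 3 pairs.
(D=t, E=J15): violating pairs (3,6) — 1 pair.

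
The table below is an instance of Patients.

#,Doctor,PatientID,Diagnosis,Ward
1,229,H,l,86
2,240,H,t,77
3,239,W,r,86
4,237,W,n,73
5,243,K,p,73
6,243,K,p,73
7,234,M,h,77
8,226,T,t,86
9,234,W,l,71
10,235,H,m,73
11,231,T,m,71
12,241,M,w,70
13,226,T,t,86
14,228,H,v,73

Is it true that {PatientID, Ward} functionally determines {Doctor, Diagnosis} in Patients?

(PatientID=H, Ward=86): row 1 → {Doctor,Diagnosis} = (229, l) ✓
(PatientID=H, Ward=77): row 2 → {Doctor,Diagnosis} = (240, t) ✓
(PatientID=W, Ward=86): row 3 → {Doctor,Diagnosis} = (239, r) ✓
(PatientID=W, Ward=73): row 4 → {Doctor,Diagnosis} = (237, n) ✓
(PatientID=K, Ward=73): rows 5, 6 → {Doctor,Diagnosis} = (243, p), (243, p) ✓
(PatientID=M, Ward=77): row 7 → {Doctor,Diagnosis} = (234, h) ✓
(PatientID=T, Ward=86): rows 8, 13 → {Doctor,Diagnosis} = (226, t), (226, t) ✓
(PatientID=W, Ward=71): row 9 → {Doctor,Diagnosis} = (234, l) ✓
(PatientID=H, Ward=73): rows 10, 14 → {Doctor,Diagnosis} takes values {(235, m), (228, v)} — violation
(PatientID=T, Ward=71): row 11 → {Doctor,Diagnosis} = (231, m) ✓
(PatientID=M, Ward=70): row 12 → {Doctor,Diagnosis} = (241, w) ✓
Two rows agree on {PatientID, Ward} but differ on {Doctor, Diagnosis}, so {PatientID, Ward} -> {Doctor, Diagnosis} does not hold.

No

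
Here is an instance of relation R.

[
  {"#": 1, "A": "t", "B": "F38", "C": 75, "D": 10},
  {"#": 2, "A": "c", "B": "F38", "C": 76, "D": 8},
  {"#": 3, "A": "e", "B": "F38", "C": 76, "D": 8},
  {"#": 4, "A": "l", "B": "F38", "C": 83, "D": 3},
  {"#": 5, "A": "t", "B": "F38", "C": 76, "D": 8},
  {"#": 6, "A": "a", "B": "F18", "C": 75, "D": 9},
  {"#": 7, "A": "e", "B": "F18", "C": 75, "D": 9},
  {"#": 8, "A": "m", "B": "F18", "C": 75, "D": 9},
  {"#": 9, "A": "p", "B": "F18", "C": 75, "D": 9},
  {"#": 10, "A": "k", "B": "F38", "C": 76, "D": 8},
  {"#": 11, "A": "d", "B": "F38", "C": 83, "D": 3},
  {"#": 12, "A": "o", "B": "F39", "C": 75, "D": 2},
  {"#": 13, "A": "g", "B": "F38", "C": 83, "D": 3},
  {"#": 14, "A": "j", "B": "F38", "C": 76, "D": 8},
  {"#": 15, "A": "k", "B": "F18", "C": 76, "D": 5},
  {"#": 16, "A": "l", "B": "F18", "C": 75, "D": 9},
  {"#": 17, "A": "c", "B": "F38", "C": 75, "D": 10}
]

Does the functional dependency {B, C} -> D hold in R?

Yes

(B=F38, C=75): rows 1, 17 → D = 10, 10 ✓
(B=F38, C=76): rows 2, 3, 5, 10, 14 → D = 8, 8, 8, 8, 8 ✓
(B=F38, C=83): rows 4, 11, 13 → D = 3, 3, 3 ✓
(B=F18, C=75): rows 6, 7, 8, 9, 16 → D = 9, 9, 9, 9, 9 ✓
(B=F39, C=75): row 12 → D = 2 ✓
(B=F18, C=76): row 15 → D = 5 ✓
Every {B, C} value is associated with a single D value, so {B, C} -> D holds.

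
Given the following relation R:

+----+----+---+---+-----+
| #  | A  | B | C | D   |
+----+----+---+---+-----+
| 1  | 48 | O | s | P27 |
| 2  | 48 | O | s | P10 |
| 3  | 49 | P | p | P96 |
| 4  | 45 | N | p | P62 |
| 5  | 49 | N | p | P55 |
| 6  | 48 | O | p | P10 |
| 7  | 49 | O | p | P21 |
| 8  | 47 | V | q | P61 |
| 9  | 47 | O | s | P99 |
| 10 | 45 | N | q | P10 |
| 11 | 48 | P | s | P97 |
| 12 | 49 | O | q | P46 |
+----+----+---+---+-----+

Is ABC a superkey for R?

Rows 1 and 2 have the same ABC value (A=48, B=O, C=s) but are distinct tuples, so ABC does not determine every attribute — not a superkey.

No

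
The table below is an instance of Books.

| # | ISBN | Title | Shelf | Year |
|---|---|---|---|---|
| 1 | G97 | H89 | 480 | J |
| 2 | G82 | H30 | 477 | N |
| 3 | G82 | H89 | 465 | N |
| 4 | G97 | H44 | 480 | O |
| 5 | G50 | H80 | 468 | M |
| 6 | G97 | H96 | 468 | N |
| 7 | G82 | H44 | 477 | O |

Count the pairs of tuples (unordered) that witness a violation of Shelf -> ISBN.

Shelf=480: all 2 rows agree on ISBN — 0 pairs.
Shelf=477: all 2 rows agree on ISBN — 0 pairs.
Shelf=468: violating pairs (5,6) — 1 pair.

1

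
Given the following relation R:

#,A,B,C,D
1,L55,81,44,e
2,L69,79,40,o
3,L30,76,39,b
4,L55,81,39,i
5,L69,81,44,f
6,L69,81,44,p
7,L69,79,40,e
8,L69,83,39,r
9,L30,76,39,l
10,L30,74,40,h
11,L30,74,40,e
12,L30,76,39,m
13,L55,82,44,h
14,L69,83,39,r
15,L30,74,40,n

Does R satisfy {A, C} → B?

(A=L55, C=44): rows 1, 13 → B takes values {81, 82} — violation
(A=L69, C=40): rows 2, 7 → B = 79, 79 ✓
(A=L30, C=39): rows 3, 9, 12 → B = 76, 76, 76 ✓
(A=L55, C=39): row 4 → B = 81 ✓
(A=L69, C=44): rows 5, 6 → B = 81, 81 ✓
(A=L69, C=39): rows 8, 14 → B = 83, 83 ✓
(A=L30, C=40): rows 10, 11, 15 → B = 74, 74, 74 ✓
Two rows agree on {A, C} but differ on B, so {A, C} → B does not hold.

No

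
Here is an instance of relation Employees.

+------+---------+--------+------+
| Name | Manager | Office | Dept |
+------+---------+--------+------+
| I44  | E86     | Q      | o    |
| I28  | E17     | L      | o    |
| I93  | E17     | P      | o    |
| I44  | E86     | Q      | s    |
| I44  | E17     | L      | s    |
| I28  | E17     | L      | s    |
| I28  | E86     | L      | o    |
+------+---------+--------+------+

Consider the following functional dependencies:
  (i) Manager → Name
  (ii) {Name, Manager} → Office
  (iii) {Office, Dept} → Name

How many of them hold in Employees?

1

(i) Manager → Name: Manager=E86: 3 rows → Name takes values {I44, I28} — violation; Manager=E17: 4 rows → Name takes values {I28, I93, I44} — violation — fails.
(ii) {Name, Manager} → Office: every LHS value maps to a single RHS value — holds.
(iii) {Office, Dept} → Name: (Office=L, Dept=s): 2 rows → Name takes values {I44, I28} — violation — fails.
1 of the 3 dependencies holds.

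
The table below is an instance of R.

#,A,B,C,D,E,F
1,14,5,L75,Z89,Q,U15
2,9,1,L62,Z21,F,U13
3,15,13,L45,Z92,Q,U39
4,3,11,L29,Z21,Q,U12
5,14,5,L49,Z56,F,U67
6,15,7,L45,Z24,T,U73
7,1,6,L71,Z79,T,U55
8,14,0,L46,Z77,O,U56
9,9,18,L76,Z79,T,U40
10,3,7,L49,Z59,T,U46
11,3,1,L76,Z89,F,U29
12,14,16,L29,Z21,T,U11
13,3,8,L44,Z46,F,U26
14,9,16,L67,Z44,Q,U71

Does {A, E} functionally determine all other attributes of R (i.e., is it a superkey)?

No

Rows 11 and 13 have the same {A, E} value (A=3, E=F) but are distinct tuples, so {A, E} does not determine every attribute — not a superkey.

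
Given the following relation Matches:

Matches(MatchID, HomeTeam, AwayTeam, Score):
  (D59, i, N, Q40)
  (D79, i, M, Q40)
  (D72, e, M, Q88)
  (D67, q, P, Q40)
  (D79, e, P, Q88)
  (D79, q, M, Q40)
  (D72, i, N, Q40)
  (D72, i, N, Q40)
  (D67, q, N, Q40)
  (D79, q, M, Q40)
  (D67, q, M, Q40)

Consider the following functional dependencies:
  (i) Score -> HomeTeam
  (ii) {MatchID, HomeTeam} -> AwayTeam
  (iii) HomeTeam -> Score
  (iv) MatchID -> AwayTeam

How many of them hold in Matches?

1

(i) Score -> HomeTeam: Score=Q40: 9 rows → HomeTeam takes values {i, q} — violation — fails.
(ii) {MatchID, HomeTeam} -> AwayTeam: (MatchID=D67, HomeTeam=q): 3 rows → AwayTeam takes values {P, N, M} — violation — fails.
(iii) HomeTeam -> Score: every LHS value maps to a single RHS value — holds.
(iv) MatchID -> AwayTeam: MatchID=D79: 4 rows → AwayTeam takes values {M, P} — violation; MatchID=D72: 3 rows → AwayTeam takes values {M, N} — violation; MatchID=D67: 3 rows → AwayTeam takes values {P, N, M} — violation — fails.
1 of the 4 dependencies holds.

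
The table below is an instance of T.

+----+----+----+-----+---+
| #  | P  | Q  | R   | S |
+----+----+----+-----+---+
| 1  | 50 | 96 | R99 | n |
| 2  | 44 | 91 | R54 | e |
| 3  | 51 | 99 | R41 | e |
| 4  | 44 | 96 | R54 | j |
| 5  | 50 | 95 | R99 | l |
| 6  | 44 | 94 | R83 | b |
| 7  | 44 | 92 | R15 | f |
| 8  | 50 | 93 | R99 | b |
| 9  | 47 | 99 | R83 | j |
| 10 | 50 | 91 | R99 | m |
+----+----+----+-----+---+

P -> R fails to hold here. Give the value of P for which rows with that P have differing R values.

44

P=50: rows 1, 5, 8, 10 → R = R99, R99, R99, R99 ✓
P=44: rows 2, 4, 6, 7 → R takes values {R54, R83, R15} — violation
P=51: row 3 → R = R41 ✓
P=47: row 9 → R = R83 ✓
The only P value with inconsistent R is P=44.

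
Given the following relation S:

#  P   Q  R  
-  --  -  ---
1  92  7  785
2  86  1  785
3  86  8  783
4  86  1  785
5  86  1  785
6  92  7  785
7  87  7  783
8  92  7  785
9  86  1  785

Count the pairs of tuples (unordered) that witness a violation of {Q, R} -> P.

0

(Q=7, R=785): all 3 rows agree on P — 0 pairs.
(Q=1, R=785): all 4 rows agree on P — 0 pairs.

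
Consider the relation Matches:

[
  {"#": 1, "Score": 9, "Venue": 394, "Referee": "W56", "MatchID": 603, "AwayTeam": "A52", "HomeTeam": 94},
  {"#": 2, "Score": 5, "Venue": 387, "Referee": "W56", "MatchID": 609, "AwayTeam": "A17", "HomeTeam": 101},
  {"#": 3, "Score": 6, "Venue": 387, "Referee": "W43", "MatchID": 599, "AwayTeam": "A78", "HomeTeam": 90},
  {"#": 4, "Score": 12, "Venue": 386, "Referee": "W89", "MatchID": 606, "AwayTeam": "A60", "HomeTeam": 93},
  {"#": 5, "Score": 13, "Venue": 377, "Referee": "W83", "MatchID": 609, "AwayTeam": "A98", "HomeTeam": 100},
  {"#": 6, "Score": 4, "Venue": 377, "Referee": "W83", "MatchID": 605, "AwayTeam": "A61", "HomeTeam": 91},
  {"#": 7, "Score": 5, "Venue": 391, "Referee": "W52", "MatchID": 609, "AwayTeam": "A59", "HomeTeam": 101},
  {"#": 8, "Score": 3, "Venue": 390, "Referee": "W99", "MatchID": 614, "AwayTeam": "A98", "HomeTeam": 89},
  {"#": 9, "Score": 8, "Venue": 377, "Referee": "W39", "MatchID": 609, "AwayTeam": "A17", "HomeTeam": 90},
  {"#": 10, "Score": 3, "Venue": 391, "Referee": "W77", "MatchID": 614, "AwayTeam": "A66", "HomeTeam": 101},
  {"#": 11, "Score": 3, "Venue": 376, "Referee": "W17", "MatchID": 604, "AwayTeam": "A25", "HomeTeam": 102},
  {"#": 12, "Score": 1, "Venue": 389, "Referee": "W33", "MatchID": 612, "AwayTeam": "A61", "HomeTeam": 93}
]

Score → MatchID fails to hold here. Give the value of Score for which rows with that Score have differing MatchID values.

3

Score=9: row 1 → MatchID = 603 ✓
Score=5: rows 2, 7 → MatchID = 609, 609 ✓
Score=6: row 3 → MatchID = 599 ✓
Score=12: row 4 → MatchID = 606 ✓
Score=13: row 5 → MatchID = 609 ✓
Score=4: row 6 → MatchID = 605 ✓
Score=3: rows 8, 10, 11 → MatchID takes values {614, 604} — violation
Score=8: row 9 → MatchID = 609 ✓
Score=1: row 12 → MatchID = 612 ✓
The only Score value with inconsistent MatchID is Score=3.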